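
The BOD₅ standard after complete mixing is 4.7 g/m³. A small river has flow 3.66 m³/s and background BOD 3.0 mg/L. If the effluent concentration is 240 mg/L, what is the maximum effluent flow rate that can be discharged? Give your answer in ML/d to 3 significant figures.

Mass balance at complete mixing: C_std·(Q_w + Q_r) = Q_w·C_e + Q_r·C_b.
Rearranging, Q_w = Q_r·(C_std − C_b)/(C_e − C_std) = 3.66·(4.7 − 3) / (240 − 4.7) = 0.02644 m³/s.
= 2.285 ML/d.

2.28 ML/d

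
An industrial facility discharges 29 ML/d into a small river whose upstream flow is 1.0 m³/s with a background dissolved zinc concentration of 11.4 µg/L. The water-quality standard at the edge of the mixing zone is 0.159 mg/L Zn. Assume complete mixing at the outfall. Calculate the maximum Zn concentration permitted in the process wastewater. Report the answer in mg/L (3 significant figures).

29 ML/d = 0.3356 m³/s.
11.4 µg/L = 0.0114 mg/L.
Mass balance: 0.159·1.336 = 0.3356·Cₑ + 1·0.0114.
Cₑ = (0.2124 − 0.0114) / 0.3356 = 0.5987 mg/L.

0.599 mg/L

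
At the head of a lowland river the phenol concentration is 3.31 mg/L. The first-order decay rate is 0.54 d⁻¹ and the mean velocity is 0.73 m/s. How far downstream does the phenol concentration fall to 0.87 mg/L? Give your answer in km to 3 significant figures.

From C = C₀·e^(−kt), t = ln(C₀/C)/k = ln(3.31/0.87)/0.54 = 1.336/0.54 = 2.474 d.
Distance = v·t = 0.73 m/s × 2.138e+05 s = 1.561e+05 m = 156.1 km.

156 km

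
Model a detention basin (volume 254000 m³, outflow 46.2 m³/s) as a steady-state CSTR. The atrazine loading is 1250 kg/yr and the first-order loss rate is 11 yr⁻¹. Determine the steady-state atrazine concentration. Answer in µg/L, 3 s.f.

Outflow Q = 46.2 m³/s × 3.156e+07 s/yr = 1.458e+09 m³/yr.
Steady-state CSTR mass balance: W = Q·C + k·V·C, so C = W/(Q + kV).
Q + kV = 1.458e+09 + 11·254000 = 1.461e+09 m³/yr.
C = 1250/1.461e+09 = 8.557e-07 kg/m³ = 0.0008557 mg/L = 0.8557 µg/L.

0.856 µg/L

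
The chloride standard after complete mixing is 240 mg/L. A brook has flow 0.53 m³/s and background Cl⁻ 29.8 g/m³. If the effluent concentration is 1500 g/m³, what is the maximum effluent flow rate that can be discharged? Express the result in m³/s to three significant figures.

0.0884 m³/s

Mass balance at complete mixing: C_std·(Q_w + Q_r) = Q_w·C_e + Q_r·C_b.
Rearranging, Q_w = Q_r·(C_std − C_b)/(C_e − C_std) = 0.53·(240 − 29.8) / (1500 − 240) = 0.08842 m³/s.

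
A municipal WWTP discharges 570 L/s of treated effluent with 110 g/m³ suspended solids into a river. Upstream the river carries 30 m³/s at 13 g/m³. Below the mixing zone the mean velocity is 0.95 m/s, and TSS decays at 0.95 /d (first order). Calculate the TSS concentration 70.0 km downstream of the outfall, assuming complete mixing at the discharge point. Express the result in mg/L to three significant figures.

6.59 mg/L

570 L/s = 0.57 m³/s.
After complete mixing, C₀ = (0.57·110 + 30·13) / 30.57 = 14.81 mg/L.
Travel time t = 7e+04 m / 0.95 m/s = 7.368e+04 s = 0.8528 d.
C = 14.81·exp(−0.95·0.8528) = 14.81·0.4448 = 6.587 mg/L.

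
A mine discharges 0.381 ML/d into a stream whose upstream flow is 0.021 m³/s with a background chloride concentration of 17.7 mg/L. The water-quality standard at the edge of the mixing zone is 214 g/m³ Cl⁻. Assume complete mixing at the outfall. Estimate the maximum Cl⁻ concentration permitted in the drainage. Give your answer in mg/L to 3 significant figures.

1150 mg/L

0.381 ML/d = 0.00441 m³/s.
Mass balance: 214·0.02541 = 0.00441·Cₑ + 0.021·17.7.
Cₑ = (5.438 − 0.3717) / 0.00441 = 1149 mg/L.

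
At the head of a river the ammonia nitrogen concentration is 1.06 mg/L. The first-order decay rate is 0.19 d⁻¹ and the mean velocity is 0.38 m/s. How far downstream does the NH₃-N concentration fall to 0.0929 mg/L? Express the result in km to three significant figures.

From C = C₀·e^(−kt), t = ln(C₀/C)/k = ln(1.06/0.0929)/0.19 = 2.435/0.19 = 12.81 d.
Distance = v·t = 0.38 m/s × 1.107e+06 s = 4.207e+05 m = 420.7 km.

421 km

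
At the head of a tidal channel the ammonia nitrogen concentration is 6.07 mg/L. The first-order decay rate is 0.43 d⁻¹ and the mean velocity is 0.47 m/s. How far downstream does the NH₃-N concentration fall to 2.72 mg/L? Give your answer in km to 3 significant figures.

From C = C₀·e^(−kt), t = ln(C₀/C)/k = ln(6.07/2.72)/0.43 = 0.8027/0.43 = 1.867 d.
Distance = v·t = 0.47 m/s × 1.613e+05 s = 7.581e+04 m = 75.81 km.

75.8 km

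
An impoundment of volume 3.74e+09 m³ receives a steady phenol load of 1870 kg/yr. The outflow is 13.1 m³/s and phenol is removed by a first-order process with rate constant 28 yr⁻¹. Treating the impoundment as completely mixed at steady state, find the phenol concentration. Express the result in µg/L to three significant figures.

Outflow Q = 13.1 m³/s × 3.156e+07 s/yr = 4.134e+08 m³/yr.
Steady-state CSTR mass balance: W = Q·C + k·V·C, so C = W/(Q + kV).
Q + kV = 4.134e+08 + 28·3.74e+09 = 1.051e+11 m³/yr.
C = 1870/1.051e+11 = 1.779e-08 kg/m³ = 1.779e-05 mg/L = 0.01779 µg/L.

0.0178 µg/L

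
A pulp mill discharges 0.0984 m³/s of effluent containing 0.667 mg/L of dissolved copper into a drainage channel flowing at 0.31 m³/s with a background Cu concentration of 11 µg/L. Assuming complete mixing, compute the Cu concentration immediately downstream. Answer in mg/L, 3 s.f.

0.169 mg/L

11 µg/L = 0.011 mg/L.
By mass balance at complete mixing, C = (0.0984·0.667 + 0.31·0.011) / (0.0984 + 0.31) = 0.06904/0.4084 = 0.1691 mg/L.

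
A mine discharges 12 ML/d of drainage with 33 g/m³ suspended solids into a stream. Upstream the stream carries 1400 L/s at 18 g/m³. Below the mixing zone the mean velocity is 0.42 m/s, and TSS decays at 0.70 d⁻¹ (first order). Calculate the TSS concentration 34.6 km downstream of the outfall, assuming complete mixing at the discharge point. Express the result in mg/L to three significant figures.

12 ML/d = 0.1389 m³/s.
1400 L/s = 1.4 m³/s.
After complete mixing, C₀ = (0.1389·33 + 1.4·18) / 1.539 = 19.35 mg/L.
Travel time t = 3.46e+04 m / 0.42 m/s = 8.238e+04 s = 0.9535 d.
C = 19.35·exp(−0.70·0.9535) = 19.35·0.513 = 9.929 mg/L.

9.93 mg/L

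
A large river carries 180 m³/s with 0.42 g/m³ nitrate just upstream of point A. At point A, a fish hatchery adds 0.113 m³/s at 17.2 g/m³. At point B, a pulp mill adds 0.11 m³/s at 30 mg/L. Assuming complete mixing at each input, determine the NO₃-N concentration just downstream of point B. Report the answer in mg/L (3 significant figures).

After input A: C = (180·0.42 + 0.113·17.2) / 180.1 = 0.4305 mg/L.
After input B: C = (180.1·0.4305 + 0.11·30) / 180.2 = 0.4486 mg/L.

0.449 mg/L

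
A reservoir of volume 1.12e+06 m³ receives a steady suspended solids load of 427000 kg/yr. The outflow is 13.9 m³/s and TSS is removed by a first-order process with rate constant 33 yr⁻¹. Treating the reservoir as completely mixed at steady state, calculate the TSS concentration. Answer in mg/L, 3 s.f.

Outflow Q = 13.9 m³/s × 3.156e+07 s/yr = 4.387e+08 m³/yr.
Steady-state CSTR mass balance: W = Q·C + k·V·C, so C = W/(Q + kV).
Q + kV = 4.387e+08 + 33·1.12e+06 = 4.756e+08 m³/yr.
C = 427000/4.756e+08 = 0.0008978 kg/m³ = 0.8978 mg/L.

0.898 mg/L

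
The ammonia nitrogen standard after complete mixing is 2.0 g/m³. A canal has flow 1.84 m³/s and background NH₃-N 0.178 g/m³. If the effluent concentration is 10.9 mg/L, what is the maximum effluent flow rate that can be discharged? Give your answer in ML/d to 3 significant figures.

Mass balance at complete mixing: C_std·(Q_w + Q_r) = Q_w·C_e + Q_r·C_b.
Rearranging, Q_w = Q_r·(C_std − C_b)/(C_e − C_std) = 1.84·(2 − 0.178) / (10.9 − 2) = 0.3767 m³/s.
= 32.55 ML/d.

32.5 ML/d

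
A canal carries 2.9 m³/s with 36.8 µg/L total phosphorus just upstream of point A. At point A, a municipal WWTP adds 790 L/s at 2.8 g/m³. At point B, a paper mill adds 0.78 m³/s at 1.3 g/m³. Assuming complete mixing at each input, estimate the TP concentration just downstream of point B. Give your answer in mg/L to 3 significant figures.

0.746 mg/L

36.8 µg/L = 0.0368 mg/L.
790 L/s = 0.79 m³/s.
After input A: C = (2.9·0.0368 + 0.79·2.8) / 3.69 = 0.6284 mg/L.
After input B: C = (3.69·0.6284 + 0.78·1.3) / 4.47 = 0.7456 mg/L.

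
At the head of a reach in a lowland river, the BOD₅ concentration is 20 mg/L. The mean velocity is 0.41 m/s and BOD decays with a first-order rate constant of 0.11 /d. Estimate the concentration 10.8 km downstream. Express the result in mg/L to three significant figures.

19.3 mg/L

Travel time t = 10.8 km / 0.41 m/s = 1.08e+04/0.41 = 2.634e+04 s = 0.3049 d.
First-order decay: C = 20·exp(−0.11·0.3049) = 20·0.967 = 19.34 mg/L.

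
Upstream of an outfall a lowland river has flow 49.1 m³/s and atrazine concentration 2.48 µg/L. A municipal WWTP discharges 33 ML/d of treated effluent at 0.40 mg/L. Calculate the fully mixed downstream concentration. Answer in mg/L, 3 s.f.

33 ML/d = 0.3819 m³/s.
2.48 µg/L = 0.00248 mg/L.
By mass balance at complete mixing, C = (0.3819·0.4 + 49.1·0.00248) / (0.3819 + 49.1) = 0.2745/49.48 = 0.005548 mg/L.

0.00555 mg/L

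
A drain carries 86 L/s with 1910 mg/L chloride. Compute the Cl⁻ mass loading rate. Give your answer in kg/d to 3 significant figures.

14200 kg/d

86 L/s = 0.086 m³/s.
Mass flux = Q·C = 0.086 m³/s × 1910 g/m³ = 164.3 g/s.
= 164.3 g/s × 86.4 = 1.419e+04 kg/d.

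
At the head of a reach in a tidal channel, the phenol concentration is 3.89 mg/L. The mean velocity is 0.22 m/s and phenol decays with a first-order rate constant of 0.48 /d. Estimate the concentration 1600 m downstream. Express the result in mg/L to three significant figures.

3.74 mg/L

Travel time t = 1600 m / 0.22 m/s = 1600/0.22 = 7273 s = 0.08418 d.
First-order decay: C = 3.89·exp(−0.48·0.08418) = 3.89·0.9604 = 3.736 mg/L.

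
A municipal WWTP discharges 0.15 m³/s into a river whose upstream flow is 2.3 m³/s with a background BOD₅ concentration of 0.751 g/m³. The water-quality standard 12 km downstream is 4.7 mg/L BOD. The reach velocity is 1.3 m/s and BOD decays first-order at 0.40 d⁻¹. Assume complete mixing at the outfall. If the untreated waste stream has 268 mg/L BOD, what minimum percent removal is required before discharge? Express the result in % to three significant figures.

Travel time to the compliance point: t = 1.2e+04/1.3 = 9231 s = 0.1068 d; decay factor exp(−0.40·0.1068) = 0.9582.
So the concentration just after mixing may be at most 4.7/0.9582 = 4.905 mg/L.
Mass balance: 4.905·2.45 = 0.15·Cₑ + 2.3·0.751.
Cₑ = (12.02 − 1.727) / 0.15 = 68.6 mg/L.
Required removal = 1 − 68.6/268 = 74.4 %.

74.4 %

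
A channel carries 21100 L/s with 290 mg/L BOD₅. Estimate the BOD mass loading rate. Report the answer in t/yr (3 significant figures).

21100 L/s = 21.1 m³/s.
Mass flux = Q·C = 21.1 m³/s × 290 g/m³ = 6119 g/s.
= 6119 g/s × 31.56 = 1.931e+05 t/yr.

193000 t/yr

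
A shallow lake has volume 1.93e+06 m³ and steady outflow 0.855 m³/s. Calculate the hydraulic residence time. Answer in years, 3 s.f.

Q = 0.855 m³/s × 3.156e+07 s/yr = 2.698e+07 m³/yr.
Hydraulic residence time τ = V/Q = 1.93e+06/2.698e+07 = 0.07153 yr.

0.0715 yr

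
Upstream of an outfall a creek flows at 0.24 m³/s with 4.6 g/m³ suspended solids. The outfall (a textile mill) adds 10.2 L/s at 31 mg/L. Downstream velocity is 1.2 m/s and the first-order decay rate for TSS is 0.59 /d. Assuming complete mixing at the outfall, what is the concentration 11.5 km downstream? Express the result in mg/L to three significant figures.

10.2 L/s = 0.0102 m³/s.
After complete mixing, C₀ = (0.0102·31 + 0.24·4.6) / 0.2502 = 5.676 mg/L.
Travel time t = 1.15e+04 m / 1.2 m/s = 9583 s = 0.1109 d.
C = 5.676·exp(−0.59·0.1109) = 5.676·0.9367 = 5.317 mg/L.

5.32 mg/L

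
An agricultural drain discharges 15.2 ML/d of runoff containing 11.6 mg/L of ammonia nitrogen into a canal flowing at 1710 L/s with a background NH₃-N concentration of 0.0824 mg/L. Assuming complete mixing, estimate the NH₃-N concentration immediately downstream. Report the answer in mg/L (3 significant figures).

1.16 mg/L

15.2 ML/d = 0.1759 m³/s.
1710 L/s = 1.71 m³/s.
Conservation of mass across the mixing zone: C = (0.1759·11.6 + 1.71·0.0824) / (0.1759 + 1.71) = 2.182/1.886 = 1.157 mg/L.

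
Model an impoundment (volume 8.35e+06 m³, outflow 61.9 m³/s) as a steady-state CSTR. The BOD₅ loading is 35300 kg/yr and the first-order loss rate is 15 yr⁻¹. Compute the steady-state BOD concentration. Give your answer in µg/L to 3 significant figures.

17.0 µg/L

Outflow Q = 61.9 m³/s × 3.156e+07 s/yr = 1.953e+09 m³/yr.
Steady-state CSTR mass balance: W = Q·C + k·V·C, so C = W/(Q + kV).
Q + kV = 1.953e+09 + 15·8.35e+06 = 2.079e+09 m³/yr.
C = 35300/2.079e+09 = 1.698e-05 kg/m³ = 0.01698 mg/L = 16.98 µg/L.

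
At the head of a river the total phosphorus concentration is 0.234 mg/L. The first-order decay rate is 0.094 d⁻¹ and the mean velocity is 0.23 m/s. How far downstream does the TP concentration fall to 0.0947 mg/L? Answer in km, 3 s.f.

From C = C₀·e^(−kt), t = ln(C₀/C)/k = ln(0.234/0.0947)/0.094 = 0.9046/0.094 = 9.623 d.
Distance = v·t = 0.23 m/s × 8.315e+05 s = 1.912e+05 m = 191.2 km.

191 km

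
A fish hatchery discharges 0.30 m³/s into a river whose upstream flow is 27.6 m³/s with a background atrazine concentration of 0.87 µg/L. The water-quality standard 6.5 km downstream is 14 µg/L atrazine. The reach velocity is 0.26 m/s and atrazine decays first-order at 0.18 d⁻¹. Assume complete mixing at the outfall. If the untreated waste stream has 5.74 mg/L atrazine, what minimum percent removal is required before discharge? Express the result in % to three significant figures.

0.87 µg/L = 0.00087 mg/L.
14 µg/L = 0.014 mg/L.
Travel time to the compliance point: t = 6500/0.26 = 2.5e+04 s = 0.2894 d; decay factor exp(−0.18·0.2894) = 0.9492.
So the concentration just after mixing may be at most 0.014/0.9492 = 0.01475 mg/L.
Mass balance: 0.01475·27.9 = 0.3·Cₑ + 27.6·0.00087.
Cₑ = (0.4115 − 0.02401) / 0.3 = 1.292 mg/L.
Required removal = 1 − 1.292/5.74 = 77.5 %.

77.5 %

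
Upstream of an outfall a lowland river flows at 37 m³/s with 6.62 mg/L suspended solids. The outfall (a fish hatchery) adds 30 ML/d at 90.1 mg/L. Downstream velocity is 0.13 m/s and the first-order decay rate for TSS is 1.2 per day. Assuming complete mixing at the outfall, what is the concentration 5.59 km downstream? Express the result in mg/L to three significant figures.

30 ML/d = 0.3472 m³/s.
After complete mixing, C₀ = (0.3472·90.1 + 37·6.62) / 37.35 = 7.396 mg/L.
Travel time t = 5590 m / 0.13 m/s = 4.3e+04 s = 0.4977 d.
C = 7.396·exp(−1.2·0.4977) = 7.396·0.5503 = 4.07 mg/L.

4.07 mg/L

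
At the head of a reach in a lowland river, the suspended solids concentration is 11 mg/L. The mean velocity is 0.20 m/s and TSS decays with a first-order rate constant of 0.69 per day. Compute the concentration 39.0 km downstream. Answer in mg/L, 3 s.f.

Travel time t = 39.0 km / 0.20 m/s = 3.9e+04/0.20 = 1.95e+05 s = 2.257 d.
First-order decay: C = 11·exp(−0.69·2.257) = 11·0.2107 = 2.318 mg/L.

2.32 mg/L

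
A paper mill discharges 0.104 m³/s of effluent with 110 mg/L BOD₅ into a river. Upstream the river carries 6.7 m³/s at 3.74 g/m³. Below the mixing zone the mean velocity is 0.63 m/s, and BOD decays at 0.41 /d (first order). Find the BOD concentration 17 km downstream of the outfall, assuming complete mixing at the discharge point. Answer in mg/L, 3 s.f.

4.72 mg/L

After complete mixing, C₀ = (0.104·110 + 6.7·3.74) / 6.804 = 5.364 mg/L.
Travel time t = 1.7e+04 m / 0.63 m/s = 2.698e+04 s = 0.3123 d.
C = 5.364·exp(−0.41·0.3123) = 5.364·0.8798 = 4.719 mg/L.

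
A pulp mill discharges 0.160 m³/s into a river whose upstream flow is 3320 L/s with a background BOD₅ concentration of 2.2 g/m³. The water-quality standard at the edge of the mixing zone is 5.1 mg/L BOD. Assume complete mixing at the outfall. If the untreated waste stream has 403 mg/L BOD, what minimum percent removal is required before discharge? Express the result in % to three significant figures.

3320 L/s = 3.32 m³/s.
Mass balance: 5.1·3.48 = 0.16·Cₑ + 3.32·2.2.
Cₑ = (17.75 − 7.304) / 0.16 = 65.27 mg/L.
Required removal = 1 − 65.27/403 = 83.8 %.

83.8 %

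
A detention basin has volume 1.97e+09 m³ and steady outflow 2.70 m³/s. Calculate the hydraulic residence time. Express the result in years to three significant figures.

23.1 yr

Q = 2.70 m³/s × 3.156e+07 s/yr = 8.521e+07 m³/yr.
Hydraulic residence time τ = V/Q = 1.97e+09/8.521e+07 = 23.12 yr.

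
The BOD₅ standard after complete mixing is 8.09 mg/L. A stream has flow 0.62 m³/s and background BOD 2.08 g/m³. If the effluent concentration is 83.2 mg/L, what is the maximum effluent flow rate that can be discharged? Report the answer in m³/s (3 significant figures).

0.0496 m³/s

Mass balance at complete mixing: C_std·(Q_w + Q_r) = Q_w·C_e + Q_r·C_b.
Rearranging, Q_w = Q_r·(C_std − C_b)/(C_e − C_std) = 0.62·(8.09 − 2.08) / (83.2 − 8.09) = 0.04961 m³/s.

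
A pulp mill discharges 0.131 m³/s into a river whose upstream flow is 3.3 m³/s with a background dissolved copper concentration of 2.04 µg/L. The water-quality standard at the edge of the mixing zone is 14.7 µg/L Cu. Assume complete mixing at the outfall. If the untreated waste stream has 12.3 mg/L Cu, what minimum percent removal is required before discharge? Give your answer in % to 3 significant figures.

2.04 µg/L = 0.00204 mg/L.
14.7 µg/L = 0.0147 mg/L.
Mass balance: 0.0147·3.431 = 0.131·Cₑ + 3.3·0.00204.
Cₑ = (0.05044 − 0.006732) / 0.131 = 0.3336 mg/L.
Required removal = 1 − 0.3336/12.3 = 97.29 %.

97.3 %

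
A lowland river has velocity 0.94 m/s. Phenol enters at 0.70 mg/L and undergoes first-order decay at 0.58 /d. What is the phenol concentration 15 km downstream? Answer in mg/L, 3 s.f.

0.629 mg/L

Travel time t = 15 km / 0.94 m/s = 1.5e+04/0.94 = 1.596e+04 s = 0.1847 d.
First-order decay: C = 0.70·exp(−0.58·0.1847) = 0.70·0.8984 = 0.6289 mg/L.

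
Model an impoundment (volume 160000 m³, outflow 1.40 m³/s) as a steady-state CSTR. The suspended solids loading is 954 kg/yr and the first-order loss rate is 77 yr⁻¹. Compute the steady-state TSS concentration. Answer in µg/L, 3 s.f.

Outflow Q = 1.40 m³/s × 3.156e+07 s/yr = 4.418e+07 m³/yr.
Steady-state CSTR mass balance: W = Q·C + k·V·C, so C = W/(Q + kV).
Q + kV = 4.418e+07 + 77·160000 = 5.65e+07 m³/yr.
C = 954/5.65e+07 = 1.688e-05 kg/m³ = 0.01688 mg/L = 16.88 µg/L.

16.9 µg/L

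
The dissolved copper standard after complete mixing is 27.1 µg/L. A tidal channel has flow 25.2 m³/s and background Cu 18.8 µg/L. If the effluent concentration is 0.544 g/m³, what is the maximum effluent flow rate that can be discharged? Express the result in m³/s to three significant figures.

18.8 µg/L = 0.0188 mg/L.
27.1 µg/L = 0.0271 mg/L.
Mass balance at complete mixing: C_std·(Q_w + Q_r) = Q_w·C_e + Q_r·C_b.
Rearranging, Q_w = Q_r·(C_std − C_b)/(C_e − C_std) = 25.2·(0.0271 − 0.0188) / (0.544 − 0.0271) = 0.4046 m³/s.

0.405 m³/s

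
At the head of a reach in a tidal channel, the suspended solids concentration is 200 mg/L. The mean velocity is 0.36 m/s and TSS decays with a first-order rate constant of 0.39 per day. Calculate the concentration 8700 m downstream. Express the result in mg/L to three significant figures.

179 mg/L

Travel time t = 8700 m / 0.36 m/s = 8700/0.36 = 2.417e+04 s = 0.2797 d.
First-order decay: C = 200·exp(−0.39·0.2797) = 200·0.8967 = 179.3 mg/L.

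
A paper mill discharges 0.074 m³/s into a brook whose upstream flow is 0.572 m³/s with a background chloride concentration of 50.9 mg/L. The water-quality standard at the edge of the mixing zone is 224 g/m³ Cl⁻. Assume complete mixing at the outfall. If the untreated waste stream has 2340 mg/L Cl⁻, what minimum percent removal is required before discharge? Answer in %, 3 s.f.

33.2 %

Mass balance: 224·0.646 = 0.074·Cₑ + 0.572·50.9.
Cₑ = (144.7 − 29.11) / 0.074 = 1562 mg/L.
Required removal = 1 − 1562/2340 = 33.25 %.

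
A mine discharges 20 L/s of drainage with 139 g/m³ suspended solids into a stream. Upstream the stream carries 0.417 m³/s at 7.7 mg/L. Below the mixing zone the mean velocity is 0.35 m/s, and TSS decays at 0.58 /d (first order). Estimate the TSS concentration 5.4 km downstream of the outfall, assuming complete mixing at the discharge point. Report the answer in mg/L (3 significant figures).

12.4 mg/L

20 L/s = 0.02 m³/s.
After complete mixing, C₀ = (0.02·139 + 0.417·7.7) / 0.437 = 13.71 mg/L.
Travel time t = 5400 m / 0.35 m/s = 1.543e+04 s = 0.1786 d.
C = 13.71·exp(−0.58·0.1786) = 13.71·0.9016 = 12.36 mg/L.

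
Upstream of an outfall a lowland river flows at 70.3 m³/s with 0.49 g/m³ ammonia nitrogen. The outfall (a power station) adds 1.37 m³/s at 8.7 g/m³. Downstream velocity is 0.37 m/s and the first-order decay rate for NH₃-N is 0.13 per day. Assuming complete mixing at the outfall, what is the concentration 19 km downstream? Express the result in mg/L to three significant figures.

After complete mixing, C₀ = (1.37·8.7 + 70.3·0.49) / 71.67 = 0.6469 mg/L.
Travel time t = 1.9e+04 m / 0.37 m/s = 5.135e+04 s = 0.5943 d.
C = 0.6469·exp(−0.13·0.5943) = 0.6469·0.9256 = 0.5988 mg/L.

0.599 mg/L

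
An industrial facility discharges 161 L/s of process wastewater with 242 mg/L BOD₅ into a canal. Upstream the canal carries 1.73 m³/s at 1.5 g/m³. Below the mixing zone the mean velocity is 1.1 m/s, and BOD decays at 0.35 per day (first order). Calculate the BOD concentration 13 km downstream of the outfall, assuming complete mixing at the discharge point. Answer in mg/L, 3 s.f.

20.9 mg/L

161 L/s = 0.161 m³/s.
After complete mixing, C₀ = (0.161·242 + 1.73·1.5) / 1.891 = 21.98 mg/L.
Travel time t = 1.3e+04 m / 1.1 m/s = 1.182e+04 s = 0.1368 d.
C = 21.98·exp(−0.35·0.1368) = 21.98·0.9533 = 20.95 mg/L.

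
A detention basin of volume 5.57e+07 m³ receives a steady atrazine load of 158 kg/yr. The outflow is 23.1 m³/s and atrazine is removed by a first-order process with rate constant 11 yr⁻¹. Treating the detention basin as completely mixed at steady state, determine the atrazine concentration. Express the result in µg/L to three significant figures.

Outflow Q = 23.1 m³/s × 3.156e+07 s/yr = 7.29e+08 m³/yr.
Steady-state CSTR mass balance: W = Q·C + k·V·C, so C = W/(Q + kV).
Q + kV = 7.29e+08 + 11·5.57e+07 = 1.342e+09 m³/yr.
C = 158/1.342e+09 = 1.178e-07 kg/m³ = 0.0001178 mg/L = 0.1178 µg/L.

0.118 µg/L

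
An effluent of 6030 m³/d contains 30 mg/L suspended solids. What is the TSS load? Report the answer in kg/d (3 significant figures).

6030 m³/d = 0.06979 m³/s.
Mass flux = Q·C = 0.06979 m³/s × 30 g/m³ = 2.094 g/s.
= 2.094 g/s × 86.4 = 180.9 kg/d.

181 kg/d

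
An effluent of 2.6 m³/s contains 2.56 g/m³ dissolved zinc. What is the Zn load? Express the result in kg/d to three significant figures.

575 kg/d

Mass flux = Q·C = 2.6 m³/s × 2.56 g/m³ = 6.656 g/s.
= 6.656 g/s × 86.4 = 575.1 kg/d.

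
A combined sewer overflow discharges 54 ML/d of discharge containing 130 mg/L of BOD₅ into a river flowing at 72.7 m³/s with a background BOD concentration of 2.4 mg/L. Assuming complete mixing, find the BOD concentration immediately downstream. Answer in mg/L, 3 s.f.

3.49 mg/L

54 ML/d = 0.625 m³/s.
Flow-weighted mixing gives C = (0.625·130 + 72.7·2.4) / (0.625 + 72.7) = 255.7/73.33 = 3.488 mg/L.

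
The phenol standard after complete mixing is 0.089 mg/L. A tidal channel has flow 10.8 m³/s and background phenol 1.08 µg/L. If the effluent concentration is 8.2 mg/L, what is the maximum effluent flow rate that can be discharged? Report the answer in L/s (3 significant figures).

117 L/s

1.08 µg/L = 0.00108 mg/L.
Mass balance at complete mixing: C_std·(Q_w + Q_r) = Q_w·C_e + Q_r·C_b.
Rearranging, Q_w = Q_r·(C_std − C_b)/(C_e − C_std) = 10.8·(0.089 − 0.00108) / (8.2 − 0.089) = 0.1171 m³/s.
= 117.1 L/s.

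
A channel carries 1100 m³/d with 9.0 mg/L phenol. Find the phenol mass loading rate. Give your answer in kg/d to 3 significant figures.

1100 m³/d = 0.01273 m³/s.
Mass flux = Q·C = 0.01273 m³/s × 9 g/m³ = 0.1146 g/s.
= 0.1146 g/s × 86.4 = 9.9 kg/d.

9.90 kg/d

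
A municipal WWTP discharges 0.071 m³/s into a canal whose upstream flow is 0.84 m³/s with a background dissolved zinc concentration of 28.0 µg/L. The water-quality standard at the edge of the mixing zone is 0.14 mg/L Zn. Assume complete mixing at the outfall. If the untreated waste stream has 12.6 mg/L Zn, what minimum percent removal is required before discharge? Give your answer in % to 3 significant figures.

88.4 %

28.0 µg/L = 0.028 mg/L.
Mass balance: 0.14·0.911 = 0.071·Cₑ + 0.84·0.028.
Cₑ = (0.1275 − 0.02352) / 0.071 = 1.465 mg/L.
Required removal = 1 − 1.465/12.6 = 88.37 %.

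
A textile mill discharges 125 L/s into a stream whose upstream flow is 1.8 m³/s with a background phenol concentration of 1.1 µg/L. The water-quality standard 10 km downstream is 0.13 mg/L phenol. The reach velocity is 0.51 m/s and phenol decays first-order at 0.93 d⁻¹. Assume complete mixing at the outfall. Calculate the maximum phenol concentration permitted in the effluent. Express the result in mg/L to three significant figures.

125 L/s = 0.125 m³/s.
1.1 µg/L = 0.0011 mg/L.
Travel time to the compliance point: t = 1e+04/0.51 = 1.961e+04 s = 0.2269 d; decay factor exp(−0.93·0.2269) = 0.8097.
So the concentration just after mixing may be at most 0.13/0.8097 = 0.1605 mg/L.
Mass balance: 0.1605·1.925 = 0.125·Cₑ + 1.8·0.0011.
Cₑ = (0.3091 − 0.00198) / 0.125 = 2.457 mg/L.

2.46 mg/L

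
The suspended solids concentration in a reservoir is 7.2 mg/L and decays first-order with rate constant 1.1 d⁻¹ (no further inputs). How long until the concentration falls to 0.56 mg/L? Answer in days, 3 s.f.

t = ln(C₀/C)/k = ln(7.2/0.56)/1.1 = 2.554/1.1 = 2.322 d.

2.32 d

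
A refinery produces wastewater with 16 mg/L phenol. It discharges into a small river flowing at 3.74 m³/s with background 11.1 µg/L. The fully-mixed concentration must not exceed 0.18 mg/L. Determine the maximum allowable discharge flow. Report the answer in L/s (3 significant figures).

11.1 µg/L = 0.0111 mg/L.
Mass balance at complete mixing: C_std·(Q_w + Q_r) = Q_w·C_e + Q_r·C_b.
Rearranging, Q_w = Q_r·(C_std − C_b)/(C_e − C_std) = 3.74·(0.18 − 0.0111) / (16 − 0.18) = 0.03993 m³/s.
= 39.93 L/s.

39.9 L/s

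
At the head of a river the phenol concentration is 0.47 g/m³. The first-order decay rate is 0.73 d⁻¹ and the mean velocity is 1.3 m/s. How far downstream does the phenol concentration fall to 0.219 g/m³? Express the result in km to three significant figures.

From C = C₀·e^(−kt), t = ln(C₀/C)/k = ln(0.47/0.219)/0.73 = 0.7637/0.73 = 1.046 d.
Distance = v·t = 1.3 m/s × 9.038e+04 s = 1.175e+05 m = 117.5 km.

117 km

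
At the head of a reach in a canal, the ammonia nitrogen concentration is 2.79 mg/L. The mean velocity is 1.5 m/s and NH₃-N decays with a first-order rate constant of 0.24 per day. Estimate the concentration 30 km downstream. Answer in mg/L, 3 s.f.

Travel time t = 30 km / 1.5 m/s = 3e+04/1.5 = 2e+04 s = 0.2315 d.
First-order decay: C = 2.79·exp(−0.24·0.2315) = 2.79·0.946 = 2.639 mg/L.

2.64 mg/L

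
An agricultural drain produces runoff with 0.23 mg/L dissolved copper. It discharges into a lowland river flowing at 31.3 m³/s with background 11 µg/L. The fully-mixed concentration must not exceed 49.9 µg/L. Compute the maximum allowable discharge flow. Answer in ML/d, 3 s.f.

584 ML/d

11 µg/L = 0.011 mg/L.
49.9 µg/L = 0.0499 mg/L.
Mass balance at complete mixing: C_std·(Q_w + Q_r) = Q_w·C_e + Q_r·C_b.
Rearranging, Q_w = Q_r·(C_std − C_b)/(C_e − C_std) = 31.3·(0.0499 − 0.011) / (0.23 − 0.0499) = 6.761 m³/s.
= 584.1 ML/d.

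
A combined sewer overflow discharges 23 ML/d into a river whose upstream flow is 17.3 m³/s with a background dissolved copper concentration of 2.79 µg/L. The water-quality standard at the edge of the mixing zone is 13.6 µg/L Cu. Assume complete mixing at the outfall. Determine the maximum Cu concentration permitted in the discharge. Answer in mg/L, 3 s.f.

0.716 mg/L

23 ML/d = 0.2662 m³/s.
2.79 µg/L = 0.00279 mg/L.
13.6 µg/L = 0.0136 mg/L.
Mass balance: 0.0136·17.57 = 0.2662·Cₑ + 17.3·0.00279.
Cₑ = (0.2389 − 0.04827) / 0.2662 = 0.7161 mg/L.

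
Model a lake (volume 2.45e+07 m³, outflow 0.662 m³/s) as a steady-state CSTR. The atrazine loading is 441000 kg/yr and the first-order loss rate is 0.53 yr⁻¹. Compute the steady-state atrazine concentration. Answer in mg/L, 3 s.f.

Outflow Q = 0.662 m³/s × 3.156e+07 s/yr = 2.089e+07 m³/yr.
Steady-state CSTR mass balance: W = Q·C + k·V·C, so C = W/(Q + kV).
Q + kV = 2.089e+07 + 0.53·2.45e+07 = 3.388e+07 m³/yr.
C = 441000/3.388e+07 = 0.01302 kg/m³ = 13.02 mg/L.

13.0 mg/L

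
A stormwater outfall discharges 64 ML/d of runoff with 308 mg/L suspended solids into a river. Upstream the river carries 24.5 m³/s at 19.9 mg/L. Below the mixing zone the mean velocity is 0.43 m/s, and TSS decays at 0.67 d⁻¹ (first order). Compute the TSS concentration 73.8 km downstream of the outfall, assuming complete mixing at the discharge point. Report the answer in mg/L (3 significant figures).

64 ML/d = 0.7407 m³/s.
After complete mixing, C₀ = (0.7407·308 + 24.5·19.9) / 25.24 = 28.35 mg/L.
Travel time t = 7.38e+04 m / 0.43 m/s = 1.716e+05 s = 1.986 d.
C = 28.35·exp(−0.67·1.986) = 28.35·0.2642 = 7.492 mg/L.

7.49 mg/L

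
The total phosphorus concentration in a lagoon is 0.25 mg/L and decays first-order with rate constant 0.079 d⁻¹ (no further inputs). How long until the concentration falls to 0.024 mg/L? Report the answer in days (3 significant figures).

29.7 d

t = ln(C₀/C)/k = ln(0.25/0.024)/0.079 = 2.343/0.079 = 29.66 d.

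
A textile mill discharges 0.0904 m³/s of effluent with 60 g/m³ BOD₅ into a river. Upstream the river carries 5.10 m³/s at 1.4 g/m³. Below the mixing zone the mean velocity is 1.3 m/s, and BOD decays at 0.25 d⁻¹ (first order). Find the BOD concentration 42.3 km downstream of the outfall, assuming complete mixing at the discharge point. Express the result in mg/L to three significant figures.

2.20 mg/L

After complete mixing, C₀ = (0.0904·60 + 5.1·1.4) / 5.19 = 2.421 mg/L.
Travel time t = 4.23e+04 m / 1.3 m/s = 3.254e+04 s = 0.3766 d.
C = 2.421·exp(−0.25·0.3766) = 2.421·0.9101 = 2.203 mg/L.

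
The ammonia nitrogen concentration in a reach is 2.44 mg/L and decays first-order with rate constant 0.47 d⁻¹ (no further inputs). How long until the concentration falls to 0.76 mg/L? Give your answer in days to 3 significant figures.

t = ln(C₀/C)/k = ln(2.44/0.76)/0.47 = 1.166/0.47 = 2.482 d.

2.48 d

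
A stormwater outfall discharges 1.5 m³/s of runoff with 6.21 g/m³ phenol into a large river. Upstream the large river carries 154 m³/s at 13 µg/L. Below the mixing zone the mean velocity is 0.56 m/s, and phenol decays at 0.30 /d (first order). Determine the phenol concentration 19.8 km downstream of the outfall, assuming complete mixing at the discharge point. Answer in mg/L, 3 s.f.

0.0644 mg/L

13 µg/L = 0.013 mg/L.
After complete mixing, C₀ = (1.5·6.21 + 154·0.013) / 155.5 = 0.07278 mg/L.
Travel time t = 1.98e+04 m / 0.56 m/s = 3.536e+04 s = 0.4092 d.
C = 0.07278·exp(−0.30·0.4092) = 0.07278·0.8845 = 0.06437 mg/L.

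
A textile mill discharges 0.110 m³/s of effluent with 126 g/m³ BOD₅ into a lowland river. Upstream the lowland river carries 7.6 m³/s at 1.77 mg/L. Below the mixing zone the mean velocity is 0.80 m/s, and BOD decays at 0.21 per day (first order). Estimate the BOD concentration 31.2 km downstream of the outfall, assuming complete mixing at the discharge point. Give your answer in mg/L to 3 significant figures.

After complete mixing, C₀ = (0.11·126 + 7.6·1.77) / 7.71 = 3.542 mg/L.
Travel time t = 3.12e+04 m / 0.80 m/s = 3.9e+04 s = 0.4514 d.
C = 3.542·exp(−0.21·0.4514) = 3.542·0.9096 = 3.222 mg/L.

3.22 mg/L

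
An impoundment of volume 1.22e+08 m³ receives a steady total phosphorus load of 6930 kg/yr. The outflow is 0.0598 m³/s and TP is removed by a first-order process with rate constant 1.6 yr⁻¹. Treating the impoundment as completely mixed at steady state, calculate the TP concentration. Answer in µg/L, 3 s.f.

Outflow Q = 0.0598 m³/s × 3.156e+07 s/yr = 1.887e+06 m³/yr.
Steady-state CSTR mass balance: W = Q·C + k·V·C, so C = W/(Q + kV).
Q + kV = 1.887e+06 + 1.6·1.22e+08 = 1.971e+08 m³/yr.
C = 6930/1.971e+08 = 3.516e-05 kg/m³ = 0.03516 mg/L = 35.16 µg/L.

35.2 µg/L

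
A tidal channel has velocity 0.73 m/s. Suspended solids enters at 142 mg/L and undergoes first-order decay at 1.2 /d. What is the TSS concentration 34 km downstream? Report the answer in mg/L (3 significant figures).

74.4 mg/L

Travel time t = 34 km / 0.73 m/s = 3.4e+04/0.73 = 4.658e+04 s = 0.5391 d.
First-order decay: C = 142·exp(−1.2·0.5391) = 142·0.5237 = 74.36 mg/L.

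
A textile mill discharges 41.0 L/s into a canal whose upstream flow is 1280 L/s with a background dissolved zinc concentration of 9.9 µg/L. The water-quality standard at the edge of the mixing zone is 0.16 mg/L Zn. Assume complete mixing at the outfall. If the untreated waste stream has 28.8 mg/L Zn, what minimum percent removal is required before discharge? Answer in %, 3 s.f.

41.0 L/s = 0.041 m³/s.
1280 L/s = 1.28 m³/s.
9.9 µg/L = 0.0099 mg/L.
Mass balance: 0.16·1.321 = 0.041·Cₑ + 1.28·0.0099.
Cₑ = (0.2114 − 0.01267) / 0.041 = 4.846 mg/L.
Required removal = 1 − 4.846/28.8 = 83.17 %.

83.2 %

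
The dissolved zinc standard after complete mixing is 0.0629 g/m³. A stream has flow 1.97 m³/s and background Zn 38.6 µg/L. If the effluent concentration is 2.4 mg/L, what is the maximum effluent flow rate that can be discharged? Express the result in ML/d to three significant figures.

1.77 ML/d

38.6 µg/L = 0.0386 mg/L.
Mass balance at complete mixing: C_std·(Q_w + Q_r) = Q_w·C_e + Q_r·C_b.
Rearranging, Q_w = Q_r·(C_std − C_b)/(C_e − C_std) = 1.97·(0.0629 − 0.0386) / (2.4 − 0.0629) = 0.02048 m³/s.
= 1.77 ML/d.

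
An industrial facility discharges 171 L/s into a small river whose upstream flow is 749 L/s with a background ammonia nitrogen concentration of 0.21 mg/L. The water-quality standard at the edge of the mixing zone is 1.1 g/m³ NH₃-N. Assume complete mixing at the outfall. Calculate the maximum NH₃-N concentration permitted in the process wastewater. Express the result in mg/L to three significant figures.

5.00 mg/L

171 L/s = 0.171 m³/s.
749 L/s = 0.749 m³/s.
Mass balance: 1.1·0.92 = 0.171·Cₑ + 0.749·0.21.
Cₑ = (1.012 − 0.1573) / 0.171 = 4.998 mg/L.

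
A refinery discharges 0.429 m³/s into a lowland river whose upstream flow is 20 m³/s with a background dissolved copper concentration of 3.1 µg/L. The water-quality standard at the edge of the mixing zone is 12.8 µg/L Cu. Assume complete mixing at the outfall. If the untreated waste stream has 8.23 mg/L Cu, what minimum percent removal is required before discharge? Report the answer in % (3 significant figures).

3.1 µg/L = 0.0031 mg/L.
12.8 µg/L = 0.0128 mg/L.
Mass balance: 0.0128·20.43 = 0.429·Cₑ + 20·0.0031.
Cₑ = (0.2615 − 0.062) / 0.429 = 0.465 mg/L.
Required removal = 1 − 0.465/8.23 = 94.35 %.

94.3 %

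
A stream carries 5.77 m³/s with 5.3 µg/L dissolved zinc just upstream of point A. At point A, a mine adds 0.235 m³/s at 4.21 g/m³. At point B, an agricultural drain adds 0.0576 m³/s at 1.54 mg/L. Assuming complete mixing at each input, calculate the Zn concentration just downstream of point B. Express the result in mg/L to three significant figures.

5.3 µg/L = 0.0053 mg/L.
After input A: C = (5.77·0.0053 + 0.235·4.21) / 6.005 = 0.1698 mg/L.
After input B: C = (6.005·0.1698 + 0.0576·1.54) / 6.063 = 0.1829 mg/L.

0.183 mg/L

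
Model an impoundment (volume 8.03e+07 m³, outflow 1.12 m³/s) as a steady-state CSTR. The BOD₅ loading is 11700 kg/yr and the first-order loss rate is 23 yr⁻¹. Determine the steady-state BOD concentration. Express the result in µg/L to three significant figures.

Outflow Q = 1.12 m³/s × 3.156e+07 s/yr = 3.534e+07 m³/yr.
Steady-state CSTR mass balance: W = Q·C + k·V·C, so C = W/(Q + kV).
Q + kV = 3.534e+07 + 23·8.03e+07 = 1.882e+09 m³/yr.
C = 11700/1.882e+09 = 6.216e-06 kg/m³ = 0.006216 mg/L = 6.216 µg/L.

6.22 µg/L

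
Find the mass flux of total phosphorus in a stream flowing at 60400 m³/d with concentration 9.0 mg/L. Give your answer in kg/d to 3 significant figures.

60400 m³/d = 0.6991 m³/s.
Mass flux = Q·C = 0.6991 m³/s × 9 g/m³ = 6.292 g/s.
= 6.292 g/s × 86.4 = 543.6 kg/d.

544 kg/d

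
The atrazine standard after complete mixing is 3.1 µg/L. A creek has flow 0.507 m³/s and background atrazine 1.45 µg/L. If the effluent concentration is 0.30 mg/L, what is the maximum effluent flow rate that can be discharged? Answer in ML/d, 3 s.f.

0.243 ML/d

1.45 µg/L = 0.00145 mg/L.
3.1 µg/L = 0.0031 mg/L.
Mass balance at complete mixing: C_std·(Q_w + Q_r) = Q_w·C_e + Q_r·C_b.
Rearranging, Q_w = Q_r·(C_std − C_b)/(C_e − C_std) = 0.507·(0.0031 − 0.00145) / (0.3 − 0.0031) = 0.002818 m³/s.
= 0.2434 ML/d.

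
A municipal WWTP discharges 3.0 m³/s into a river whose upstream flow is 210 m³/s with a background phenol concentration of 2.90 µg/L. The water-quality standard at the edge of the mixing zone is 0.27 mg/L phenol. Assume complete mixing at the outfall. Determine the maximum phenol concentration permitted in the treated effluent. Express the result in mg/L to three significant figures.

19.0 mg/L

2.90 µg/L = 0.0029 mg/L.
Mass balance: 0.27·213 = 3·Cₑ + 210·0.0029.
Cₑ = (57.51 − 0.609) / 3 = 18.97 mg/L.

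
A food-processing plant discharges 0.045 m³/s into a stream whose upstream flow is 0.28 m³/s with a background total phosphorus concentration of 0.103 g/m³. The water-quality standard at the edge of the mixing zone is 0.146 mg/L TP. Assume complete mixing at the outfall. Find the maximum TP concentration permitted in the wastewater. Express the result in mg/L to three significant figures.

0.414 mg/L

Mass balance: 0.146·0.325 = 0.045·Cₑ + 0.28·0.103.
Cₑ = (0.04745 − 0.02884) / 0.045 = 0.4136 mg/L.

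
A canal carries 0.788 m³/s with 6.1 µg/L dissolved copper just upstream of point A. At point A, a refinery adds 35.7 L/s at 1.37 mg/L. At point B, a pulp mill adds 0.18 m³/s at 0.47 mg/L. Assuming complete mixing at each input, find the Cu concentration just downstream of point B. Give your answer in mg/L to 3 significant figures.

6.1 µg/L = 0.0061 mg/L.
35.7 L/s = 0.0357 m³/s.
After input A: C = (0.788·0.0061 + 0.0357·1.37) / 0.8237 = 0.06521 mg/L.
After input B: C = (0.8237·0.06521 + 0.18·0.47) / 1.004 = 0.1378 mg/L.

0.138 mg/L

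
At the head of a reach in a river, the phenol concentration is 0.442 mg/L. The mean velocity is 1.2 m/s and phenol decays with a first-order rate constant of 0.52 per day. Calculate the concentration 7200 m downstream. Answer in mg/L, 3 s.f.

Travel time t = 7200 m / 1.2 m/s = 7200/1.2 = 6000 s = 0.06944 d.
First-order decay: C = 0.442·exp(−0.52·0.06944) = 0.442·0.9645 = 0.4263 mg/L.

0.426 mg/L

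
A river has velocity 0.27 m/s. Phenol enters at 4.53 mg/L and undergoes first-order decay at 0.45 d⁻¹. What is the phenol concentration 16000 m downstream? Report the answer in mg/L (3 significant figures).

Travel time t = 16000 m / 0.27 m/s = 1.6e+04/0.27 = 5.926e+04 s = 0.6859 d.
First-order decay: C = 4.53·exp(−0.45·0.6859) = 4.53·0.7344 = 3.327 mg/L.

3.33 mg/L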